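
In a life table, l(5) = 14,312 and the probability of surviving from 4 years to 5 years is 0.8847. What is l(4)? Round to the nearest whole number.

l(4) = l(5) / p = 14,312 / 0.8847 = 16177.

16177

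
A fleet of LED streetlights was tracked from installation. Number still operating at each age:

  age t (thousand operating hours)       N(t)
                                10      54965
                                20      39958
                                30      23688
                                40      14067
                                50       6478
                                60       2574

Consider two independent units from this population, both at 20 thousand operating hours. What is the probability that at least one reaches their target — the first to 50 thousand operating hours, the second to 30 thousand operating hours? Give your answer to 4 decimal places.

0.6588

p₁ = N(50)/N(20) = 6478/39958 = 0.162120; p₂ = N(30)/N(20) = 23688/39958 = 0.592822.
P(at least one) = 1 − (1−p₁)(1−p₂) = 1 − 0.837880 × 0.407178 = 0.658834.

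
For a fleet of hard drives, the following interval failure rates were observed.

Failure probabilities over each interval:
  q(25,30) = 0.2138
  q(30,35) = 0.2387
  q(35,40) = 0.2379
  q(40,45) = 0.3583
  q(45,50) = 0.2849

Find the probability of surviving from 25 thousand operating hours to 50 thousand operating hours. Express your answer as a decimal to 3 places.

0.209

The overall survival probability is (1 − 0.2138) × (1 − 0.2387) × (1 − 0.2379) × (1 − 0.3583) × (1 − 0.2849).
= 0.7862 × 0.7613 × 0.7621 × 0.6417 × 0.7151 = 0.209315.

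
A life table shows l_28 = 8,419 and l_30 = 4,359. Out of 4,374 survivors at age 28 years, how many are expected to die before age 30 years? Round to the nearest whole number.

The relevant probability is 1 − 4,359/8,419 = 0.482243.
Expected number = 4,374 × 0.482243 = 2109.

2109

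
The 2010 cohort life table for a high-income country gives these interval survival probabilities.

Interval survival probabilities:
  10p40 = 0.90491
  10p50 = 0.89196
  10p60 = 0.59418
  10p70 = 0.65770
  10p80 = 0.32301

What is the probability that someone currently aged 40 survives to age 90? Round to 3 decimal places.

50p40 = 0.90491 × 0.89196 × 0.59418 × 0.65770 × 0.32301.
= 0.101886.

0.102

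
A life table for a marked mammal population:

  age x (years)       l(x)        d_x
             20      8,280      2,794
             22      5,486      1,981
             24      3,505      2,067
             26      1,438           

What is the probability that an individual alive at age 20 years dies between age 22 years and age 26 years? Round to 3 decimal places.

0.489

This is the probability of reaching 22 but not 26, conditional on being alive at 20: (l(22) − l(26)) / l(20).
= (5,486 − 1,438) / 8,280 = 4,048 / 8,280 = 0.488889.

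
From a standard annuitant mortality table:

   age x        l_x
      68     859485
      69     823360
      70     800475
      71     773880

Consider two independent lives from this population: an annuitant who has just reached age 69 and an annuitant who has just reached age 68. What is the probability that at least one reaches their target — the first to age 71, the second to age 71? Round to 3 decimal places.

p₁ = l_71/l_69 = 773880/823360 = 0.939905; p₂ = l_71/l_68 = 773880/859485 = 0.900400.
P(at least one) = 1 − (1−p₁)(1−p₂) = 1 − 0.060095 × 0.099600 = 0.994015.

0.994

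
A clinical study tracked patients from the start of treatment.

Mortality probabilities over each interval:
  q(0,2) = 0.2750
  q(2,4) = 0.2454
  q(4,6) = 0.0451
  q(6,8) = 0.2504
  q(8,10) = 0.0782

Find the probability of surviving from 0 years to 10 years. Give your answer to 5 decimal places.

Chaining the interval survival probabilities: (1 − 0.2750) × (1 − 0.2454) × (1 − 0.0451) × (1 − 0.2504) × (1 − 0.0782).
= 0.7250 × 0.7546 × 0.9549 × 0.7496 × 0.9218 = 0.360977.

0.36098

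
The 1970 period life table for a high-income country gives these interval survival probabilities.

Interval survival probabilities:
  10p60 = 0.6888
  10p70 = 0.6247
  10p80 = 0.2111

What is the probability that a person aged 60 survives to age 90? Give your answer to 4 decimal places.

0.0908

Survival from 60 to 90 is the product of surviving each interval: 0.6888 × 0.6247 × 0.2111.
= 0.090835.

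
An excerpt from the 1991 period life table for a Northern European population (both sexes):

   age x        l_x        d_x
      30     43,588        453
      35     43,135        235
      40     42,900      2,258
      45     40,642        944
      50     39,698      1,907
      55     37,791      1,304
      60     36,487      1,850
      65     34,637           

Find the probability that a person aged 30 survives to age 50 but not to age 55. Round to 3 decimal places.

We want 20|5q30 = (l_50 − l_55)/l_30.
This is the probability of reaching 50 but not 55, conditional on being alive at 30: (l_50 − l_55) / l_30.
= (39,698 − 37,791) / 43,588 = 1,907 / 43,588 = 0.043751.

0.044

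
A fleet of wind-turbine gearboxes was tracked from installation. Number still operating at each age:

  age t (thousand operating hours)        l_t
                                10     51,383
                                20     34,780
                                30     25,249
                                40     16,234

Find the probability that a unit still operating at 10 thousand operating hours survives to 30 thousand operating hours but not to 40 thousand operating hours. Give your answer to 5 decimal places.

This is the probability of reaching 30 but not 40, conditional on being operational at 10: (l_30 − l_40) / l_10.
= (25,249 − 16,234) / 51,383 = 9,015 / 51,383 = 0.175447.

0.17545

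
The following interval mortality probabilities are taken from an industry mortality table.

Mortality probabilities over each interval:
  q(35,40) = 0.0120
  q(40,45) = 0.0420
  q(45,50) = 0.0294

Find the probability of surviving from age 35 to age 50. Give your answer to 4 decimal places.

0.9187

The overall survival probability is (1 − 0.0120) × (1 − 0.0420) × (1 − 0.0294).
= 0.9880 × 0.9580 × 0.9706 = 0.918677.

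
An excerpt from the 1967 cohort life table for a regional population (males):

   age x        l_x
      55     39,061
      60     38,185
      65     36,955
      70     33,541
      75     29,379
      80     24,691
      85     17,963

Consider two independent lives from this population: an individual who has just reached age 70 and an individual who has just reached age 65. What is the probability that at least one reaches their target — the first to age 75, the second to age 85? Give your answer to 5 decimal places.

p₁ = l_75/l_70 = 29,379/33,541 = 0.875913; p₂ = l_85/l_65 = 17,963/36,955 = 0.486078.
P(at least one) = 1 − (1−p₁)(1−p₂) = 1 − 0.124087 × 0.513922 = 0.936229.

0.93623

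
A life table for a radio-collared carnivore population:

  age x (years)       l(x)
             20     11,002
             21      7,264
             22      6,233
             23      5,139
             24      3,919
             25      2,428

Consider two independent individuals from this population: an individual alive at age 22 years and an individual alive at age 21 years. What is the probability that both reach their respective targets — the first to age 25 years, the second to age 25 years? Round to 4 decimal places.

0.1302

p₁ = l(25)/l(22) = 2,428/6,233 = 0.389540; p₂ = l(25)/l(21) = 2,428/7,264 = 0.334251.
P(both) = p₁ × p₂ = 0.389540 × 0.334251 = 0.130204.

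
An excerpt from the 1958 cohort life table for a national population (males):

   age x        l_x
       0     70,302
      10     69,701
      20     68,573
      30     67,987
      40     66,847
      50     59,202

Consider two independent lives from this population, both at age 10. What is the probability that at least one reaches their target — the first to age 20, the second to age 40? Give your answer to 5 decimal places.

0.99934

p₁ = l_20/l_10 = 68,573/69,701 = 0.983817; p₂ = l_40/l_10 = 66,847/69,701 = 0.959054.
P(at least one) = 1 − (1−p₁)(1−p₂) = 1 − 0.016183 × 0.040946 = 0.999337.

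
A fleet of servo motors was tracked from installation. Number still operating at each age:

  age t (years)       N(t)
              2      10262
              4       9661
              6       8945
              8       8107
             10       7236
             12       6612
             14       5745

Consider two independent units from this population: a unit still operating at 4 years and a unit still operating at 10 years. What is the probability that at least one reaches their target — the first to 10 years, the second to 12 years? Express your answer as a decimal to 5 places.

0.97835

p₁ = N(10)/N(4) = 7236/9661 = 0.748991; p₂ = N(12)/N(10) = 6612/7236 = 0.913765.
P(at least one) = 1 − (1−p₁)(1−p₂) = 1 − 0.251009 × 0.086235 = 0.978354.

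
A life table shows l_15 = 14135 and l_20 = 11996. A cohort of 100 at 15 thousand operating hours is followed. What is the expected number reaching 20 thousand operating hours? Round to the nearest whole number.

85

The relevant probability is 11996/14135 = 0.848674.
Expected number = 100 × 0.848674 = 85.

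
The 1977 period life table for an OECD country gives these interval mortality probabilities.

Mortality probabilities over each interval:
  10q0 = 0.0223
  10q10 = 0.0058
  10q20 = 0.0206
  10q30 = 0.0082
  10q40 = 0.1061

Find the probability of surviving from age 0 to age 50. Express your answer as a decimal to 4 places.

0.8440

Survival from 0 to 50 is the product of surviving each interval: (1 − 0.0223) × (1 − 0.0058) × (1 − 0.0206) × (1 − 0.0082) × (1 − 0.1061).
= 0.9777 × 0.9942 × 0.9794 × 0.9918 × 0.8939 = 0.844020.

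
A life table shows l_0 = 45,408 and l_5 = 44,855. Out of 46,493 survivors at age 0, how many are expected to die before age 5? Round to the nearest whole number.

The relevant probability is 1 − 44,855/45,408 = 0.012178.
Expected number = 46,493 × 0.012178 = 566.

566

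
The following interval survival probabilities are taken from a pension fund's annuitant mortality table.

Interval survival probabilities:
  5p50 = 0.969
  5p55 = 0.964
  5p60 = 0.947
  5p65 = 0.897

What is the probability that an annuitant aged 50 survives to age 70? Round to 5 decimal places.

0.79349

Chaining the interval survival probabilities: 0.969 × 0.964 × 0.947 × 0.897.
= 0.793493.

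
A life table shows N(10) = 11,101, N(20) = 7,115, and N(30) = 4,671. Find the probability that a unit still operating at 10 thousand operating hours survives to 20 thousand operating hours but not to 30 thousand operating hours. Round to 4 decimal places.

This is the probability of reaching 20 but not 30, conditional on being operational at 10: (N(20) − N(30)) / N(10).
= (7,115 − 4,671) / 11,101 = 2,444 / 11,101 = 0.220160.

0.2202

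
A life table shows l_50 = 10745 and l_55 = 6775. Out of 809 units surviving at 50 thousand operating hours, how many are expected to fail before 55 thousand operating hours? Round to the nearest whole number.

The relevant probability is 1 − 6775/10745 = 0.369474.
Expected number = 809 × 0.369474 = 299.

299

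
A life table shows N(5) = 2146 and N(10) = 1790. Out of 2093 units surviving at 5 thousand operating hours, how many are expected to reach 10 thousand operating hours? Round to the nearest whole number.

1746

The relevant probability is 1790/2146 = 0.834110.
Expected number = 2093 × 0.834110 = 1746.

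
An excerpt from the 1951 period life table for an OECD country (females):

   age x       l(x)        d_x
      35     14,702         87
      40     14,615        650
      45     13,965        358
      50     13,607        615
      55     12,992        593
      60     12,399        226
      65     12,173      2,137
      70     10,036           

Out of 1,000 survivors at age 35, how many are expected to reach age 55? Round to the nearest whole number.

884

The relevant probability is 12,992/14,702 = 0.883689.
Expected number = 1,000 × 0.883689 = 884.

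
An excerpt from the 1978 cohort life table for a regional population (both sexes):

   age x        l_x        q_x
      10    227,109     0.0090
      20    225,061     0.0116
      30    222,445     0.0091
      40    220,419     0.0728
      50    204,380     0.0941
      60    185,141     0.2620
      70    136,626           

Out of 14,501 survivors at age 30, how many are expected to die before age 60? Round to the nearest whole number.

The relevant probability is 1 − 185,141/222,445 = 0.167700.
Expected number = 14,501 × 0.167700 = 2432.

2432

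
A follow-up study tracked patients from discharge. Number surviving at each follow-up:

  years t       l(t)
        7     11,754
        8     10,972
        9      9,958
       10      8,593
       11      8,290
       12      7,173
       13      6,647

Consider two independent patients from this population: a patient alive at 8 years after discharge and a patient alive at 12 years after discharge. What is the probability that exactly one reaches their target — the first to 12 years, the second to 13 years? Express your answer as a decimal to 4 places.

p₁ = l(12)/l(8) = 7,173/10,972 = 0.653755; p₂ = l(13)/l(12) = 6,647/7,173 = 0.926669.
P(exactly one) = p₁(1−p₂) + (1−p₁)p₂ = 0.047941 + 0.320855 = 0.368795.

0.3688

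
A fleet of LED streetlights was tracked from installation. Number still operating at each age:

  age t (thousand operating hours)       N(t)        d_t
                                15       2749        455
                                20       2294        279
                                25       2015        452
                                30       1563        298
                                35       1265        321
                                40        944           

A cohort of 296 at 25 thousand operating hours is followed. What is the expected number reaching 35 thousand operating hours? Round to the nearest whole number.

186

The relevant probability is 1265/2015 = 0.627792.
Expected number = 296 × 0.627792 = 186.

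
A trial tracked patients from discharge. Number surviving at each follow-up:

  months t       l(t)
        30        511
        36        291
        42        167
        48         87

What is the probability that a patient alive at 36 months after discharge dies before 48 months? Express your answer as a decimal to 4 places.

0.7010

P(die before 48 | alive at 36) = 1 − l(48)/l(36) = 1 − 87/291 = (204)/291 = 0.701031.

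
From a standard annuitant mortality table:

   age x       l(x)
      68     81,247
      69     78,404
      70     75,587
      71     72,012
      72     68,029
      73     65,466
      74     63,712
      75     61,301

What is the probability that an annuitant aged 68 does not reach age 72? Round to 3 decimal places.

0.163

P(die before 72 | alive at 68) = 1 − l(72)/l(68) = 1 − 68,029/81,247 = (13,218)/81,247 = 0.162689.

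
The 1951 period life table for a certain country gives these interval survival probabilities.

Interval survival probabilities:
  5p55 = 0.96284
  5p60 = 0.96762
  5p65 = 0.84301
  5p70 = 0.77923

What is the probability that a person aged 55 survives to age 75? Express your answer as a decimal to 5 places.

20p55 = 0.96284 × 0.96762 × 0.84301 × 0.77923.
= 0.612008.

0.61201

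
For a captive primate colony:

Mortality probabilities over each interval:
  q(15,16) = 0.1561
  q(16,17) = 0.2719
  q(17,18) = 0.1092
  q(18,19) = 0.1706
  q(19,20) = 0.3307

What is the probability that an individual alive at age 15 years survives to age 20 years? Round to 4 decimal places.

0.3038

Chaining the interval survival probabilities: (1 − 0.1561) × (1 − 0.2719) × (1 − 0.1092) × (1 − 0.1706) × (1 − 0.3307).
= 0.8439 × 0.7281 × 0.8908 × 0.8294 × 0.6693 = 0.303841.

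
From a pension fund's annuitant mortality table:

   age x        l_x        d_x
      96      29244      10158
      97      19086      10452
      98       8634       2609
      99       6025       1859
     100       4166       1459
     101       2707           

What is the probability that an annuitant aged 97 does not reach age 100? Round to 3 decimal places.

0.782

P(die before 100 | alive at 97) = 1 − l_100/l_97 = 1 − 4166/19086 = (14920)/19086 = 0.781725.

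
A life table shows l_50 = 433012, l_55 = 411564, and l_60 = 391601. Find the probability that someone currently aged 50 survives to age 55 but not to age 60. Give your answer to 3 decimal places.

0.046

We want 5|5q50 = (l_55 − l_60)/l_50.
This is the probability of reaching 55 but not 60, conditional on being alive at 50: (l_55 − l_60) / l_50.
= (411564 − 391601) / 433012 = 19963 / 433012 = 0.046103.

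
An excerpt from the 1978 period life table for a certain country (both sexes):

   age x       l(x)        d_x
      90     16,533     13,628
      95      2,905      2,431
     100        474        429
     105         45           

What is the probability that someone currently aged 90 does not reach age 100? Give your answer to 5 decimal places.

0.97133

P(die before 100 | alive at 90) = 1 − l(100)/l(90) = 1 − 474/16,533 = (16,059)/16,533 = 0.971330.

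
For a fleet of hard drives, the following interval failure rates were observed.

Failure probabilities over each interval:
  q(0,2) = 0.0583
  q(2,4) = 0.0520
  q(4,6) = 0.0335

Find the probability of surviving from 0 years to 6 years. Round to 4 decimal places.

0.8628

P(survive 0→6) = (1 − 0.0583) × (1 − 0.0520) × (1 − 0.0335).
= 0.9417 × 0.9480 × 0.9665 = 0.862825.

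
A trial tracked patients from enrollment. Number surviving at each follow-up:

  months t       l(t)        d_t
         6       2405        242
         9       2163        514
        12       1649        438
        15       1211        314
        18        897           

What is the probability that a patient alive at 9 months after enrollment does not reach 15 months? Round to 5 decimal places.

P(die before 15 | alive at 9) = 1 − l(15)/l(9) = 1 − 1211/2163 = (952)/2163 = 0.440129.

0.44013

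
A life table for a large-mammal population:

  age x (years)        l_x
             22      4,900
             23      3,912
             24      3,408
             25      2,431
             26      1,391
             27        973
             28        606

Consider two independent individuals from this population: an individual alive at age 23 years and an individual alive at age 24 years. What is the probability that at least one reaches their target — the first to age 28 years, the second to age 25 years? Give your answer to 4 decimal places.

p₁ = l_28/l_23 = 606/3,912 = 0.154908; p₂ = l_25/l_24 = 2,431/3,408 = 0.713322.
P(at least one) = 1 − (1−p₁)(1−p₂) = 1 − 0.845092 × 0.286678 = 0.757731.

0.7577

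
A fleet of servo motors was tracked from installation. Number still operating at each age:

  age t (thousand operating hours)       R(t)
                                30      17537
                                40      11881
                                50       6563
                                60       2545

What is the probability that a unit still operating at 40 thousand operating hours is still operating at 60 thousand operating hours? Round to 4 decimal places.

The conditional survival probability is R(60)/R(40) = 2545/11881 = 0.214208.

0.2142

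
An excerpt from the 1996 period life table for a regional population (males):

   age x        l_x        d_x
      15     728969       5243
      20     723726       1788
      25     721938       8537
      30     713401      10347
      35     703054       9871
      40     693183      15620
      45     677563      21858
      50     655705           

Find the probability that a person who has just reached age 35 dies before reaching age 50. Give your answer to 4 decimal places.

P(die before 50 | alive at 35) = 1 − l_50/l_35 = 1 − 655705/703054 = (47349)/703054 = 0.067348.

0.0673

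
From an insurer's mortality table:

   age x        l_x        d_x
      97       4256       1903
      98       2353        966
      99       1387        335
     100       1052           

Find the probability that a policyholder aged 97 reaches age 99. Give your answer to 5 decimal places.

We want 2p97 = l_99/l_97.
The conditional survival probability is l_99/l_97 = 1387/4256 = 0.325893.

0.32589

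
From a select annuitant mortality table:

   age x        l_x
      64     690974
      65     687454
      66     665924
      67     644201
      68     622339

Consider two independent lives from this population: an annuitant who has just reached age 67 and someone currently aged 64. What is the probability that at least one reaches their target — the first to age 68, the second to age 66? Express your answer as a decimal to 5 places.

0.99877

p₁ = l_68/l_67 = 622339/644201 = 0.966063; p₂ = l_66/l_64 = 665924/690974 = 0.963747.
P(at least one) = 1 − (1−p₁)(1−p₂) = 1 − 0.033937 × 0.036253 = 0.998770.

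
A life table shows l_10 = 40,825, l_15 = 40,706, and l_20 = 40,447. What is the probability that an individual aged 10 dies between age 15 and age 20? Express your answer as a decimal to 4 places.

We want 5|5q10 = (l_15 − l_20)/l_10.
This is the probability of reaching 15 but not 20, conditional on being alive at 10: (l_15 − l_20) / l_10.
= (40,706 − 40,447) / 40,825 = 259 / 40,825 = 0.006344.

0.0063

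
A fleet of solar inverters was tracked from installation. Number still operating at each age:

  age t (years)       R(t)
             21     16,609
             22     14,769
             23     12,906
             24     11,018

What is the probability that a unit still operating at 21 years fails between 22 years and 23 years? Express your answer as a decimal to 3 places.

0.112

This is the probability of reaching 22 but not 23, conditional on being operational at 21: (R(22) − R(23)) / R(21).
= (14,769 − 12,906) / 16,609 = 1,863 / 16,609 = 0.112168.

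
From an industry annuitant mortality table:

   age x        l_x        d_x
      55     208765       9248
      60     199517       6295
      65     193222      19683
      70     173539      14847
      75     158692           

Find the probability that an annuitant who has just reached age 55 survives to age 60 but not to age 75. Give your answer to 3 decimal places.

This is the probability of reaching 60 but not 75, conditional on being alive at 55: (l_60 − l_75) / l_55.
= (199517 − 158692) / 208765 = 40825 / 208765 = 0.195555.

0.196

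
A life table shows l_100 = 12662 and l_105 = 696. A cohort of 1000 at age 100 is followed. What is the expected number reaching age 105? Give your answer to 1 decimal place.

The relevant probability is 696/12662 = 0.054968.
Expected number = 1000 × 0.054968 = 55.0.

55.0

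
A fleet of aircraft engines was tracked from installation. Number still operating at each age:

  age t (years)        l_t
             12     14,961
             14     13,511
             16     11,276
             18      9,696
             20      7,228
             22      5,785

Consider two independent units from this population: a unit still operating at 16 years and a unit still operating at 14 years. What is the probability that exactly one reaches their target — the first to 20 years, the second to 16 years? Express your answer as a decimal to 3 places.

p₁ = l_20/l_16 = 7,228/11,276 = 0.641007; p₂ = l_16/l_14 = 11,276/13,511 = 0.834579.
P(exactly one) = p₁(1−p₂) + (1−p₁)p₂ = 0.106036 + 0.299608 = 0.405644.

0.406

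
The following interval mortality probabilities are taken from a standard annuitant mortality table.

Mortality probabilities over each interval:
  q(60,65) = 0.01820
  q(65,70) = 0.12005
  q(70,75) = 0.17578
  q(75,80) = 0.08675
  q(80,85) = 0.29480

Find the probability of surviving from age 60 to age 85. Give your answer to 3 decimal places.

0.459

Chaining the interval survival probabilities: (1 − 0.01820) × (1 − 0.12005) × (1 − 0.17578) × (1 − 0.08675) × (1 − 0.29480).
= 0.98180 × 0.87995 × 0.82422 × 0.91325 × 0.70520 = 0.458592.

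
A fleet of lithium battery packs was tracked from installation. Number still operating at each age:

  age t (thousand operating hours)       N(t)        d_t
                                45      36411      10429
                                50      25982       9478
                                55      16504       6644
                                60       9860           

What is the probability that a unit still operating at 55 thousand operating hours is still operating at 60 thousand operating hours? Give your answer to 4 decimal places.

The conditional survival probability is N(60)/N(55) = 9860/16504 = 0.597431.

0.5974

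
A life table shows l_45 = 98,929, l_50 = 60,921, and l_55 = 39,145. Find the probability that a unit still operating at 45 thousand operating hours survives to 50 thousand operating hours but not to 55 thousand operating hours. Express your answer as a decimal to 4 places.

0.2201

This is the probability of reaching 50 but not 55, conditional on being operational at 45: (l_50 − l_55) / l_45.
= (60,921 − 39,145) / 98,929 = 21,776 / 98,929 = 0.220117.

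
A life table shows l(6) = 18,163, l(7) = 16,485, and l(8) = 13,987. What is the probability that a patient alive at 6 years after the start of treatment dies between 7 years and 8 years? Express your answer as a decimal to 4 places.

0.1375

This is the probability of reaching 7 but not 8, conditional on being alive at 6: (l(7) − l(8)) / l(6).
= (16,485 − 13,987) / 18,163 = 2,498 / 18,163 = 0.137532.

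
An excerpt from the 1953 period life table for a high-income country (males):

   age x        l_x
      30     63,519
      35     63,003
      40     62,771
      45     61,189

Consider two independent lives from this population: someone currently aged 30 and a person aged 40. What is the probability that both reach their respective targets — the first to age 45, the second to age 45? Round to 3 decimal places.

p₁ = l_45/l_30 = 61,189/63,519 = 0.963318; p₂ = l_45/l_40 = 61,189/62,771 = 0.974797.
P(both) = p₁ × p₂ = 0.963318 × 0.974797 = 0.939039.

0.939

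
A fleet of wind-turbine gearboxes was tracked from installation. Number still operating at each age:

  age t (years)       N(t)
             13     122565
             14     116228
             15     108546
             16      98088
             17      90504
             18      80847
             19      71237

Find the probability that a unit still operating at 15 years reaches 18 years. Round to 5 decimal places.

0.74482

The conditional survival probability is N(18)/N(15) = 80847/108546 = 0.744818.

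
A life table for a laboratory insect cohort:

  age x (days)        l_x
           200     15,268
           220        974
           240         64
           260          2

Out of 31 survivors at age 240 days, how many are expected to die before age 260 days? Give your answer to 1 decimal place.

The relevant probability is 1 − 2/64 = 0.968750.
Expected number = 31 × 0.968750 = 30.0.

30.0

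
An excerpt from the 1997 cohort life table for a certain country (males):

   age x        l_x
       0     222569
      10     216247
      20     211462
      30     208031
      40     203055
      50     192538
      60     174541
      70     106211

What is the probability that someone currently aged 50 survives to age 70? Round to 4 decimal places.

We want 20p50 = l_70/l_50.
The conditional survival probability is l_70/l_50 = 106211/192538 = 0.551637.

0.5516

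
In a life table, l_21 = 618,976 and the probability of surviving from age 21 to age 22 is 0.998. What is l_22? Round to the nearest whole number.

l_22 = l_21 × p = 618,976 × 0.998 = 617738.

617738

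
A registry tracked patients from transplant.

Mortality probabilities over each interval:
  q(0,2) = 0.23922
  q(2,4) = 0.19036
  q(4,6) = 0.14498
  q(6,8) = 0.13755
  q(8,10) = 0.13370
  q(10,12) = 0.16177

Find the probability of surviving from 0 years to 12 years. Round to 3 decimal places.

Chaining the interval survival probabilities: (1 − 0.23922) × (1 − 0.19036) × (1 − 0.14498) × (1 − 0.13755) × (1 − 0.13370) × (1 − 0.16177).
= 0.76078 × 0.80964 × 0.85502 × 0.86245 × 0.86630 × 0.83823 = 0.329832.

0.330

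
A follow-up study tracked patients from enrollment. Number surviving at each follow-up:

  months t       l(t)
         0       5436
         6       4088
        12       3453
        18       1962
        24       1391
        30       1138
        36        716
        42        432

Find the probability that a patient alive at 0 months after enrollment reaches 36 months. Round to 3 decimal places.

The conditional survival probability is l(36)/l(0) = 716/5436 = 0.131714.

0.132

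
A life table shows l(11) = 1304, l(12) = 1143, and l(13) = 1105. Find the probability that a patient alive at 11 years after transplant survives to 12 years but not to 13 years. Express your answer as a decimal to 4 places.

This is the probability of reaching 12 but not 13, conditional on being alive at 11: (l(12) − l(13)) / l(11).
= (1143 − 1105) / 1304 = 38 / 1304 = 0.029141.

0.0291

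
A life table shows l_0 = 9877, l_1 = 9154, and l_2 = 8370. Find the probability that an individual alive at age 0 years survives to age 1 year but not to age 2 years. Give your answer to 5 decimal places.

This is the probability of reaching 1 but not 2, conditional on being alive at 0: (l_1 − l_2) / l_0.
= (9154 − 8370) / 9877 = 784 / 9877 = 0.079376.

0.07938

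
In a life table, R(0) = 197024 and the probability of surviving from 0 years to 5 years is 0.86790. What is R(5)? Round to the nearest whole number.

170997

R(5) = R(0) × p = 197024 × 0.86790 = 170997.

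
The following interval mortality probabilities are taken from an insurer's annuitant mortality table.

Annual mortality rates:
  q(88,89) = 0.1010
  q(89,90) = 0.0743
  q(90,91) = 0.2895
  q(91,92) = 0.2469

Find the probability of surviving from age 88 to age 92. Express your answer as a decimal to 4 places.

The overall survival probability is (1 − 0.1010) × (1 − 0.0743) × (1 − 0.2895) × (1 − 0.2469).
= 0.8990 × 0.9257 × 0.7105 × 0.7531 = 0.445294.

0.4453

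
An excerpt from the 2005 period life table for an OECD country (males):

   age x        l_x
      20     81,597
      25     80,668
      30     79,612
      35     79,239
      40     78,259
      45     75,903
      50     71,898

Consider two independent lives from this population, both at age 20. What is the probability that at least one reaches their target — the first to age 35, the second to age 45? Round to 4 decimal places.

p₁ = l_35/l_20 = 79,239/81,597 = 0.971102; p₂ = l_45/l_20 = 75,903/81,597 = 0.930218.
P(at least one) = 1 − (1−p₁)(1−p₂) = 1 − 0.028898 × 0.069782 = 0.997983.

0.9980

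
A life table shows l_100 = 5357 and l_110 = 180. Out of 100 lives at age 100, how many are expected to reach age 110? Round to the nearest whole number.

3

The relevant probability is 180/5357 = 0.033601.
Expected number = 100 × 0.033601 = 3.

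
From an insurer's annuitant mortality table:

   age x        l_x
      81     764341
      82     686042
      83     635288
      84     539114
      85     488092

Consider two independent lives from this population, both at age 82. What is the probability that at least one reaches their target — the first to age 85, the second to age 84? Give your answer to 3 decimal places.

p₁ = l_85/l_82 = 488092/686042 = 0.711461; p₂ = l_84/l_82 = 539114/686042 = 0.785832.
P(at least one) = 1 − (1−p₁)(1−p₂) = 1 − 0.288539 × 0.214168 = 0.938204.

0.938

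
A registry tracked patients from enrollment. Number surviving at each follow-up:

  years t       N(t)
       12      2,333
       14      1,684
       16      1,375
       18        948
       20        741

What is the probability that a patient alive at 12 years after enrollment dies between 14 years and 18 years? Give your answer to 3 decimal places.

0.315

This is the probability of reaching 14 but not 18, conditional on being alive at 12: (N(14) − N(18)) / N(12).
= (1,684 − 948) / 2,333 = 736 / 2,333 = 0.315474.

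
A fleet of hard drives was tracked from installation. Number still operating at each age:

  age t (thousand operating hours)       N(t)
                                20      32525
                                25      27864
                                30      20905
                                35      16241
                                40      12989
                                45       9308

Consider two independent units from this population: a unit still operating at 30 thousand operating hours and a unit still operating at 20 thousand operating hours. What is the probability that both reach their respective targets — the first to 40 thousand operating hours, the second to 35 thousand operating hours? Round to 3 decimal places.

p₁ = N(40)/N(30) = 12989/20905 = 0.621335; p₂ = N(35)/N(20) = 16241/32525 = 0.499339.
P(both) = p₁ × p₂ = 0.621335 × 0.499339 = 0.310257.

0.310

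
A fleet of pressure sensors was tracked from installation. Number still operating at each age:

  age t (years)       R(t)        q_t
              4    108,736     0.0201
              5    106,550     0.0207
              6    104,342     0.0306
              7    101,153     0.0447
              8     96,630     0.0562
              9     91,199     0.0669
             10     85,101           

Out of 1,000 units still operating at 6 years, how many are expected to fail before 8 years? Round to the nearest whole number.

74

The relevant probability is 1 − 96,630/104,342 = 0.073911.
Expected number = 1,000 × 0.073911 = 74.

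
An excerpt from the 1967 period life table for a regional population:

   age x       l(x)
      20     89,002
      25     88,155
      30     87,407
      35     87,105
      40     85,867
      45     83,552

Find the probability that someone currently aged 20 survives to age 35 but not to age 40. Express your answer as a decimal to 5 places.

0.01391

This is the probability of reaching 35 but not 40, conditional on being alive at 20: (l(35) − l(40)) / l(20).
= (87,105 − 85,867) / 89,002 = 1,238 / 89,002 = 0.013910.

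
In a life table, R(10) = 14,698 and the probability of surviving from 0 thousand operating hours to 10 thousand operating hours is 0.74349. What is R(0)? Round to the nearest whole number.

R(0) = R(10) / p = 14,698 / 0.74349 = 19769.

19769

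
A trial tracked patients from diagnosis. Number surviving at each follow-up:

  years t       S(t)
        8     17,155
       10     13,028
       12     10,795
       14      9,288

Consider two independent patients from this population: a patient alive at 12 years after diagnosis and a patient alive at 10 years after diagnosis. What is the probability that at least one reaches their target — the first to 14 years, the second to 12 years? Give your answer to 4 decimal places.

p₁ = S(14)/S(12) = 9,288/10,795 = 0.860398; p₂ = S(12)/S(10) = 10,795/13,028 = 0.828600.
P(at least one) = 1 − (1−p₁)(1−p₂) = 1 − 0.139602 × 0.171400 = 0.976072.

0.9761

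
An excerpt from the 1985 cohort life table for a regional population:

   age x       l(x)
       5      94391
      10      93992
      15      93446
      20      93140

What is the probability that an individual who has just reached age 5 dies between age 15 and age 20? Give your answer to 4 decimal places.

0.0032

This is the probability of reaching 15 but not 20, conditional on being alive at 5: (l(15) − l(20)) / l(5).
= (93446 − 93140) / 94391 = 306 / 94391 = 0.003242.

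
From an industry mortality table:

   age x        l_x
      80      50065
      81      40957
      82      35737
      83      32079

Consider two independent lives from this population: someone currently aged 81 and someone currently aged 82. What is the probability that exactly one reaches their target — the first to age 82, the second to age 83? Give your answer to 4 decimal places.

0.2037

p₁ = l_82/l_81 = 35737/40957 = 0.872549; p₂ = l_83/l_82 = 32079/35737 = 0.897641.
P(exactly one) = p₁(1−p₂) + (1−p₁)p₂ = 0.089313 + 0.114405 = 0.203718.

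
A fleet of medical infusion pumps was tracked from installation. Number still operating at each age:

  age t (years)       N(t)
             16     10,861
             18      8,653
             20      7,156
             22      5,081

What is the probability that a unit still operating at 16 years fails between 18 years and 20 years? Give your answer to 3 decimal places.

This is the probability of reaching 18 but not 20, conditional on being operational at 16: (N(18) − N(20)) / N(16).
= (8,653 − 7,156) / 10,861 = 1,497 / 10,861 = 0.137833.

0.138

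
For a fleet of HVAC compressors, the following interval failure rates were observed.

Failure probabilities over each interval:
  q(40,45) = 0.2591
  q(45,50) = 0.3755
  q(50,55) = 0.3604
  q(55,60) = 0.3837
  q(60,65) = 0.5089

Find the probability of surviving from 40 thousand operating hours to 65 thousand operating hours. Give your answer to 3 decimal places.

The overall survival probability is (1 − 0.2591) × (1 − 0.3755) × (1 − 0.3604) × (1 − 0.3837) × (1 − 0.5089).
= 0.7409 × 0.6245 × 0.6396 × 0.6163 × 0.4911 = 0.089570.

0.090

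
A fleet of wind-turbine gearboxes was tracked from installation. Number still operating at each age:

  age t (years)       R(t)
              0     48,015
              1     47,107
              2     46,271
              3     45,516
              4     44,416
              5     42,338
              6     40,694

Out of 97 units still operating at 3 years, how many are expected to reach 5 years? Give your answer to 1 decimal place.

90.2

The relevant probability is 42,338/45,516 = 0.930178.
Expected number = 97 × 0.930178 = 90.2.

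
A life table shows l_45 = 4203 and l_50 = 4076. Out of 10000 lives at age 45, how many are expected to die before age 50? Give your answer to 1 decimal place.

302.2

The relevant probability is 1 − 4076/4203 = 0.030217.
Expected number = 10000 × 0.030217 = 302.2.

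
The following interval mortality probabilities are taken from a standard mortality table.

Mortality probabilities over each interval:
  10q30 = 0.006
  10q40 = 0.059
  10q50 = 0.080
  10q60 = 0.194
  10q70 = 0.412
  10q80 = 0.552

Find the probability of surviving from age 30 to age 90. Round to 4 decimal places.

Survival from 30 to 90 is the product of surviving each interval: (1 − 0.006) × (1 − 0.059) × (1 − 0.080) × (1 − 0.194) × (1 − 0.412) × (1 − 0.552).
= 0.994 × 0.941 × 0.920 × 0.806 × 0.588 × 0.448 = 0.182707.

0.1827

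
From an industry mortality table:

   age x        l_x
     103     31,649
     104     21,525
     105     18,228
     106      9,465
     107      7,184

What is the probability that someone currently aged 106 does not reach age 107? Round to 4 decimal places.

0.2410

P(die before 107 | alive at 106) = 1 − l_107/l_106 = 1 − 7,184/9,465 = (2,281)/9,465 = 0.240993.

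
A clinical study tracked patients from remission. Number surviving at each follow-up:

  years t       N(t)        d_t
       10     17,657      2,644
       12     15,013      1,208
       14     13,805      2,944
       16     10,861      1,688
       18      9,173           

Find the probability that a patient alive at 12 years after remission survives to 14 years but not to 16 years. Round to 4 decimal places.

This is the probability of reaching 14 but not 16, conditional on being alive at 12: (N(14) − N(16)) / N(12).
= (13,805 − 10,861) / 15,013 = 2,944 / 15,013 = 0.196097.

0.1961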